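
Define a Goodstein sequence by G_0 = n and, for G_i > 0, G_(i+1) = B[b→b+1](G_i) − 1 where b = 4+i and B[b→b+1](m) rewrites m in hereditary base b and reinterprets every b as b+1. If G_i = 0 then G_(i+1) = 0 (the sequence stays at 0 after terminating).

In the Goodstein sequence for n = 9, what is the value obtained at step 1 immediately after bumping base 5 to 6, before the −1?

G_0 = 9. HB_4(9) = 2·4 + 1. Bump = 11. G_1 = 10.
G_1 = 10. HB_5(10) = 2·5. Bump = 12. G_2 = 11.

12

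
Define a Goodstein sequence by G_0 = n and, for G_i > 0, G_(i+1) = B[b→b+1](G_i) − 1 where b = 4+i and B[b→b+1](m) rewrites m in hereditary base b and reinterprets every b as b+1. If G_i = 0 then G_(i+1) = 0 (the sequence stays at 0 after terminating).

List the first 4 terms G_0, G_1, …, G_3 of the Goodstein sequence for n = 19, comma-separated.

19, 27, 37, 49

step 0: 19 = 4^2 + 3; sub 5 for 4: 5^2 + 3; = 28; G_1 = 28−1 = 27
step 1: 27 = 5^2 + 2; sub 6 for 5: 6^2 + 2; = 38; G_2 = 38−1 = 37
step 2: 37 = 6^2 + 1; sub 7 for 6: 7^2 + 1; = 50; G_3 = 50−1 = 49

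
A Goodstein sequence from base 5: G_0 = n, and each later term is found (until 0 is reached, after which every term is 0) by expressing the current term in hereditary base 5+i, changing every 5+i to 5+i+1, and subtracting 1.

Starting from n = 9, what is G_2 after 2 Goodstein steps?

step 0: 9 = 5 + 4; sub 6 for 5: 6 + 4; = 10; G_1 = 10−1 = 9
step 1: 9 = 6 + 3; sub 7 for 6: 7 + 3; = 10; G_2 = 10−1 = 9
step 2: 9 = 7 + 2; sub 8 for 7: 8 + 2; = 10; G_3 = 10−1 = 9

9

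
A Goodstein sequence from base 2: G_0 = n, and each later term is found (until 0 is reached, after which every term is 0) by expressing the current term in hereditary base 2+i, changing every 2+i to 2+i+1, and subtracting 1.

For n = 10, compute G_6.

i=0: 10 = 2^(2 + 1) + 2 (b=2); 2→3: 3^(3 + 1) + 3 = 84; 84−1 = 83
i=1: 83 = 3^(3 + 1) + 2 (b=3); 3→4: 4^(4 + 1) + 2 = 1026; 1026−1 = 1025
i=2: 1025 = 4^(4 + 1) + 1 (b=4); 4→5: 5^(5 + 1) + 1 = 15626; 15626−1 = 15625
i=3: 15625 = 5^(5 + 1) (b=5); 5→6: 6^(6 + 1) = 279936; 279936−1 = 279935
i=4: 279935 = 5·6^6 + 5·6^5 + 5·6^4 + 5·6^3 + 5·6^2 + 5·6 + 5 (b=6); 6→7: 5·7^7 + 5·7^5 + 5·7^4 + 5·7^3 + 5·7^2 + 5·7 + 5 = 4215755; 4215755−1 = 4215754
i=5: 4215754 = 5·7^7 + 5·7^5 + 5·7^4 + 5·7^3 + 5·7^2 + 5·7 + 4 (b=7); 7→8: 5·8^8 + 5·8^5 + 5·8^4 + 5·8^3 + 5·8^2 + 5·8 + 4 = 84073324; 84073324−1 = 84073323
i=6: 84073323 = 5·8^8 + 5·8^5 + 5·8^4 + 5·8^3 + 5·8^2 + 5·8 + 3 (b=8); 8→9: 5·9^9 + 5·9^5 + 5·9^4 + 5·9^3 + 5·9^2 + 5·9 + 3 = 1937434593; 1937434593−1 = 1937434592

84073323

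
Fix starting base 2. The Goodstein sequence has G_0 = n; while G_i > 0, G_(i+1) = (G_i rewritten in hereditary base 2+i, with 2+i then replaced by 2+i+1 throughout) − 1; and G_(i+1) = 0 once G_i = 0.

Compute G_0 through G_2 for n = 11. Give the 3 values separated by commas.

G_0=11  [base 2] 2^(2 + 1) + 2 + 1  →[2↦3]→  3^(3 + 1) + 3 + 1 = 85  −1 ⇒ G_1=84
G_1=84  [base 3] 3^(3 + 1) + 3  →[3↦4]→  4^(4 + 1) + 4 = 1028  −1 ⇒ G_2=1027

11, 84, 1027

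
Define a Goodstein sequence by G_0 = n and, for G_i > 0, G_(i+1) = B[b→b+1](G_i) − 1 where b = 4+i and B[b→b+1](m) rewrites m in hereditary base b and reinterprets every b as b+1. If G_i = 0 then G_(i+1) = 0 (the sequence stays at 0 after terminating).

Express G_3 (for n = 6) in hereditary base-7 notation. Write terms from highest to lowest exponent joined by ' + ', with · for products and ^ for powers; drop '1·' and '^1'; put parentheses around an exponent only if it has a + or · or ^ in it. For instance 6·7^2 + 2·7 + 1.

6

step 0: 6 = 4 + 2; sub 5 for 4: 5 + 2; = 7; G_1 = 7−1 = 6
step 1: 6 = 5 + 1; sub 6 for 5: 6 + 1; = 7; G_2 = 7−1 = 6
step 2: 6 = 6; sub 7 for 6: 7; = 7; G_3 = 7−1 = 6
step 3: 6 = 6; sub 8 for 7: 6; = 6; G_4 = 6−1 = 5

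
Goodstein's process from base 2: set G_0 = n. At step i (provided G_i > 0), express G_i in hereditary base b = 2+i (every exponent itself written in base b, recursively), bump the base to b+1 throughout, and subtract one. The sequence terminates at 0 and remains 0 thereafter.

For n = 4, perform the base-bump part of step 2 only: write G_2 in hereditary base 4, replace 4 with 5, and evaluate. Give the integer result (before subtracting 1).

61

G_0=4  [base 2] 2^2  →[2↦3]→  3^3 = 27  −1 ⇒ G_1=26
G_1=26  [base 3] 2·3^2 + 2·3 + 2  →[3↦4]→  2·4^2 + 2·4 + 2 = 42  −1 ⇒ G_2=41
G_2=41  [base 4] 2·4^2 + 2·4 + 1  →[4↦5]→  2·5^2 + 2·5 + 1 = 61  −1 ⇒ G_3=60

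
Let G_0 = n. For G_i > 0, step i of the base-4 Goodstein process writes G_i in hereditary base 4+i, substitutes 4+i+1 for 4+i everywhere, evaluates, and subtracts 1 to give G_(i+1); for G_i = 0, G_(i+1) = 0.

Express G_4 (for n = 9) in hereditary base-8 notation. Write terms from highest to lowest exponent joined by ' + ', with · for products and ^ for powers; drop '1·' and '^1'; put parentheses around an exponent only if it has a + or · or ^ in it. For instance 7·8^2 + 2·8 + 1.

G_0=9  [base 4] 2·4 + 1  →[4↦5]→  2·5 + 1 = 11  −1 ⇒ G_1=10
G_1=10  [base 5] 2·5  →[5↦6]→  2·6 = 12  −1 ⇒ G_2=11
G_2=11  [base 6] 6 + 5  →[6↦7]→  7 + 5 = 12  −1 ⇒ G_3=11
G_3=11  [base 7] 7 + 4  →[7↦8]→  8 + 4 = 12  −1 ⇒ G_4=11
G_4=11  [base 8] 8 + 3  →[8↦9]→  9 + 3 = 12  −1 ⇒ G_5=11

8 + 3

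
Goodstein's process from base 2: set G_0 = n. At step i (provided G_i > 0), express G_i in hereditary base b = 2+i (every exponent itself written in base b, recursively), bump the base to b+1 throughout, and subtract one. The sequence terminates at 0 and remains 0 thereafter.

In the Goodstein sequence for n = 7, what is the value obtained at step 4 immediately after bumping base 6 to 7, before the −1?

823544

(0) 7|_2 = 2^2 + 2 + 1 ↦ 3^3 + 3 + 1|_3 = 31 ⇒ 30
(1) 30|_3 = 3^3 + 3 ↦ 4^4 + 4|_4 = 260 ⇒ 259
(2) 259|_4 = 4^4 + 3 ↦ 5^5 + 3|_5 = 3128 ⇒ 3127
(3) 3127|_5 = 5^5 + 2 ↦ 6^6 + 2|_6 = 46658 ⇒ 46657
(4) 46657|_6 = 6^6 + 1 ↦ 7^7 + 1|_7 = 823544 ⇒ 823543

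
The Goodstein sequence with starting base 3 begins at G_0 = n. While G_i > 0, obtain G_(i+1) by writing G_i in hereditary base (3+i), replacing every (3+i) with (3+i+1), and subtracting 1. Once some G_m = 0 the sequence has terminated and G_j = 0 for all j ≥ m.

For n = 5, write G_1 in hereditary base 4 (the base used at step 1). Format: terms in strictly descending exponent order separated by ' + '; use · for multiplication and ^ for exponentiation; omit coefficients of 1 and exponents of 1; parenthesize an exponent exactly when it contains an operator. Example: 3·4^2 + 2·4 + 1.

4 + 1

[0] 5 ≡ 3 + 2 (base 3). Lift 4: 6. −1: 5.
[1] 5 ≡ 4 + 1 (base 4). Lift 5: 6. −1: 5.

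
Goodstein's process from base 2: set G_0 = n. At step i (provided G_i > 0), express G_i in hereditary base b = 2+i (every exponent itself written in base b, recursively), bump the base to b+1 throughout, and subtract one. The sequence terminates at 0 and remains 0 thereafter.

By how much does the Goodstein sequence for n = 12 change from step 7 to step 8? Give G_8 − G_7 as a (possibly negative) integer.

G_0=12  [base 2] 2^(2 + 1) + 2^2  →[2↦3]→  3^(3 + 1) + 3^3 = 108  −1 ⇒ G_1=107
G_1=107  [base 3] 3^(3 + 1) + 2·3^2 + 2·3 + 2  →[3↦4]→  4^(4 + 1) + 2·4^2 + 2·4 + 2 = 1066  −1 ⇒ G_2=1065
G_2=1065  [base 4] 4^(4 + 1) + 2·4^2 + 2·4 + 1  →[4↦5]→  5^(5 + 1) + 2·5^2 + 2·5 + 1 = 15686  −1 ⇒ G_3=15685
G_3=15685  [base 5] 5^(5 + 1) + 2·5^2 + 2·5  →[5↦6]→  6^(6 + 1) + 2·6^2 + 2·6 = 280020  −1 ⇒ G_4=280019
G_4=280019  [base 6] 6^(6 + 1) + 2·6^2 + 6 + 5  →[6↦7]→  7^(7 + 1) + 2·7^2 + 7 + 5 = 5764911  −1 ⇒ G_5=5764910
G_5=5764910  [base 7] 7^(7 + 1) + 2·7^2 + 7 + 4  →[7↦8]→  8^(8 + 1) + 2·8^2 + 8 + 4 = 134217868  −1 ⇒ G_6=134217867
G_6=134217867  [base 8] 8^(8 + 1) + 2·8^2 + 8 + 3  →[8↦9]→  9^(9 + 1) + 2·9^2 + 9 + 3 = 3486784575  −1 ⇒ G_7=3486784574
G_7=3486784574  [base 9] 9^(9 + 1) + 2·9^2 + 9 + 2  →[9↦10]→  10^(10 + 1) + 2·10^2 + 10 + 2 = 100000000212  −1 ⇒ G_8=100000000211

96513215637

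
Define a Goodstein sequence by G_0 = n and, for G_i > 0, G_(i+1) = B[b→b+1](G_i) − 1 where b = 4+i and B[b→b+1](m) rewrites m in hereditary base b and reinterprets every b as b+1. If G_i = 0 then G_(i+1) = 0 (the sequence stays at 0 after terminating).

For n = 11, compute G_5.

15

i=0: 11 = 2·4 + 3 (b=4); 4→5: 2·5 + 3 = 13; 13−1 = 12
i=1: 12 = 2·5 + 2 (b=5); 5→6: 2·6 + 2 = 14; 14−1 = 13
i=2: 13 = 2·6 + 1 (b=6); 6→7: 2·7 + 1 = 15; 15−1 = 14
i=3: 14 = 2·7 (b=7); 7→8: 2·8 = 16; 16−1 = 15
i=4: 15 = 8 + 7 (b=8); 8→9: 9 + 7 = 16; 16−1 = 15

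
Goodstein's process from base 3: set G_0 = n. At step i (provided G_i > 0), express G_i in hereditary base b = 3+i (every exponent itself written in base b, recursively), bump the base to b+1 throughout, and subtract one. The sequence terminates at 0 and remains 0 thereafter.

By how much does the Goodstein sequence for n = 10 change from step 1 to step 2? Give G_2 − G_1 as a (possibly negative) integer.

8

[0] 10 ≡ 3^2 + 1 (base 3). Lift 4: 17. −1: 16.
[1] 16 ≡ 4^2 (base 4). Lift 5: 25. −1: 24.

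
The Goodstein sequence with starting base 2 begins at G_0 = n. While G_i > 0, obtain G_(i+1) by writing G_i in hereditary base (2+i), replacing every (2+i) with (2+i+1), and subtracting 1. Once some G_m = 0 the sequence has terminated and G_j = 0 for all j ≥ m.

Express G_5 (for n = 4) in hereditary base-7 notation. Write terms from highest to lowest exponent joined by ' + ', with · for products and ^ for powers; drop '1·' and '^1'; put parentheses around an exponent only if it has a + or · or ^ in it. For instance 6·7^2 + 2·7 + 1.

(0) 4|_2 = 2^2 ↦ 3^3|_3 = 27 ⇒ 26
(1) 26|_3 = 2·3^2 + 2·3 + 2 ↦ 2·4^2 + 2·4 + 2|_4 = 42 ⇒ 41
(2) 41|_4 = 2·4^2 + 2·4 + 1 ↦ 2·5^2 + 2·5 + 1|_5 = 61 ⇒ 60
(3) 60|_5 = 2·5^2 + 2·5 ↦ 2·6^2 + 2·6|_6 = 84 ⇒ 83
(4) 83|_6 = 2·6^2 + 6 + 5 ↦ 2·7^2 + 7 + 5|_7 = 110 ⇒ 109

2·7^2 + 7 + 4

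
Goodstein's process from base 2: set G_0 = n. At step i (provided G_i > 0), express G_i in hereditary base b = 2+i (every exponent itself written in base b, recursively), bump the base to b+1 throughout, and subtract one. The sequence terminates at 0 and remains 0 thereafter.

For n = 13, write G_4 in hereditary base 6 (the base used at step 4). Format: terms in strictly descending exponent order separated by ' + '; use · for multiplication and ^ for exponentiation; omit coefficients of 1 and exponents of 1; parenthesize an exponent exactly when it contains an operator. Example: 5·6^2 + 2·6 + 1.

13 —HB2→ 2^(2 + 1) + 2^2 + 1 —bump→ 3^(3 + 1) + 3^3 + 1 = 109 —(−1)→ 108
108 —HB3→ 3^(3 + 1) + 3^3 —bump→ 4^(4 + 1) + 4^4 = 1280 —(−1)→ 1279
1279 —HB4→ 4^(4 + 1) + 3·4^3 + 3·4^2 + 3·4 + 3 —bump→ 5^(5 + 1) + 3·5^3 + 3·5^2 + 3·5 + 3 = 16093 —(−1)→ 16092
16092 —HB5→ 5^(5 + 1) + 3·5^3 + 3·5^2 + 3·5 + 2 —bump→ 6^(6 + 1) + 3·6^3 + 3·6^2 + 3·6 + 2 = 280712 —(−1)→ 280711
280711 —HB6→ 6^(6 + 1) + 3·6^3 + 3·6^2 + 3·6 + 1 —bump→ 7^(7 + 1) + 3·7^3 + 3·7^2 + 3·7 + 1 = 5765999 —(−1)→ 5765998

6^(6 + 1) + 3·6^3 + 3·6^2 + 3·6 + 1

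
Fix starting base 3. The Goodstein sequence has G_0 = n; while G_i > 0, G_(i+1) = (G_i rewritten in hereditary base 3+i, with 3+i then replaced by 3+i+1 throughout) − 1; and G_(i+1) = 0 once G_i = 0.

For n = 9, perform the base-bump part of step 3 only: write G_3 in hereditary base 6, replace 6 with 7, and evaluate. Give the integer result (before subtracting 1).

22

(0) 9|_3 = 3^2 ↦ 4^2|_4 = 16 ⇒ 15
(1) 15|_4 = 3·4 + 3 ↦ 3·5 + 3|_5 = 18 ⇒ 17
(2) 17|_5 = 3·5 + 2 ↦ 3·6 + 2|_6 = 20 ⇒ 19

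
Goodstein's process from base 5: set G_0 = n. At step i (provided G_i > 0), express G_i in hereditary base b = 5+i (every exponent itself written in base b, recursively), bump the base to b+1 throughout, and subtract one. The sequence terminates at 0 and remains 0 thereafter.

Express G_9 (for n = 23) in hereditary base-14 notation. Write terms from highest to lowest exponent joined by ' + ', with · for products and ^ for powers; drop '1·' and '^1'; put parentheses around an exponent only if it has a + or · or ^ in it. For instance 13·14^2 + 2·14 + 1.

(0) 23|_5 = 4·5 + 3 ↦ 4·6 + 3|_6 = 27 ⇒ 26
(1) 26|_6 = 4·6 + 2 ↦ 4·7 + 2|_7 = 30 ⇒ 29
(2) 29|_7 = 4·7 + 1 ↦ 4·8 + 1|_8 = 33 ⇒ 32
(3) 32|_8 = 4·8 ↦ 4·9|_9 = 36 ⇒ 35
(4) 35|_9 = 3·9 + 8 ↦ 3·10 + 8|_10 = 38 ⇒ 37
(5) 37|_10 = 3·10 + 7 ↦ 3·11 + 7|_11 = 40 ⇒ 39
(6) 39|_11 = 3·11 + 6 ↦ 3·12 + 6|_12 = 42 ⇒ 41
(7) 41|_12 = 3·12 + 5 ↦ 3·13 + 5|_13 = 44 ⇒ 43
(8) 43|_13 = 3·13 + 4 ↦ 3·14 + 4|_14 = 46 ⇒ 45

3·14 + 3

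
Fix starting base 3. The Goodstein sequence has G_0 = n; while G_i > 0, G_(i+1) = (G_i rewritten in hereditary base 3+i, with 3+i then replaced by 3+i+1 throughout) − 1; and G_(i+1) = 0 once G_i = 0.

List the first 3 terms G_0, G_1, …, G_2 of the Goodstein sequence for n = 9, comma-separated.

G_0=9  [base 3] 3^2  →[3↦4]→  4^2 = 16  −1 ⇒ G_1=15
G_1=15  [base 4] 3·4 + 3  →[4↦5]→  3·5 + 3 = 18  −1 ⇒ G_2=17

9, 15, 17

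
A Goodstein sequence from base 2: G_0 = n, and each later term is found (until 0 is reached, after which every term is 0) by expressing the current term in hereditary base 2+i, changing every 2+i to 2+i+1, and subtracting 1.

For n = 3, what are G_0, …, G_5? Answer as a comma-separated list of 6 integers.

3, 3, 3, 2, 1, 0

i=0: 3 = 2 + 1 (b=2); 2→3: 3 + 1 = 4; 4−1 = 3
i=1: 3 = 3 (b=3); 3→4: 4 = 4; 4−1 = 3
i=2: 3 = 3 (b=4); 4→5: 3 = 3; 3−1 = 2
i=3: 2 = 2 (b=5); 5→6: 2 = 2; 2−1 = 1
i=4: 1 = 1 (b=6); 6→7: 1 = 1; 1−1 = 0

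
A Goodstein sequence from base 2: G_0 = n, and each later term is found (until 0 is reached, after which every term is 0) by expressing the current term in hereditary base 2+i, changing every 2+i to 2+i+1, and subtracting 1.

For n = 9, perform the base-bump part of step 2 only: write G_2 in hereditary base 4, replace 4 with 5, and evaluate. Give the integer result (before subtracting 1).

base 2: 9 = 2^(2 + 1) + 1; at 3: 3^(3 + 1) + 1 = 82; next = 81
base 3: 81 = 3^(3 + 1); at 4: 4^(4 + 1) = 1024; next = 1023
base 4: 1023 = 3·4^4 + 3·4^3 + 3·4^2 + 3·4 + 3; at 5: 3·5^5 + 3·5^3 + 3·5^2 + 3·5 + 3 = 9843; next = 9842

9843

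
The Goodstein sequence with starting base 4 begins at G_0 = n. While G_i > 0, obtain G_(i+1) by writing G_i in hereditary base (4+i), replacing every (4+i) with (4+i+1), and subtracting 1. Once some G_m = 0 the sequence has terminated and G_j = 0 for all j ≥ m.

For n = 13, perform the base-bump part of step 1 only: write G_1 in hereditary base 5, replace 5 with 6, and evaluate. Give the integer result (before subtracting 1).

G_0 = 13. HB_4(13) = 3·4 + 1. Bump = 16. G_1 = 15.
G_1 = 15. HB_5(15) = 3·5. Bump = 18. G_2 = 17.

18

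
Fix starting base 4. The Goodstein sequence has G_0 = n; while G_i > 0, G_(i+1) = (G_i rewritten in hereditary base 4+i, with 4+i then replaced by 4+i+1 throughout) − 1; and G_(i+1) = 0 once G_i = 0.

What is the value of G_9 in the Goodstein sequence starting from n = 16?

45

16 —HB4→ 4^2 —bump→ 5^2 = 25 —(−1)→ 24
24 —HB5→ 4·5 + 4 —bump→ 4·6 + 4 = 28 —(−1)→ 27
27 —HB6→ 4·6 + 3 —bump→ 4·7 + 3 = 31 —(−1)→ 30
30 —HB7→ 4·7 + 2 —bump→ 4·8 + 2 = 34 —(−1)→ 33
33 —HB8→ 4·8 + 1 —bump→ 4·9 + 1 = 37 —(−1)→ 36
36 —HB9→ 4·9 —bump→ 4·10 = 40 —(−1)→ 39
39 —HB10→ 3·10 + 9 —bump→ 3·11 + 9 = 42 —(−1)→ 41
41 —HB11→ 3·11 + 8 —bump→ 3·12 + 8 = 44 —(−1)→ 43
43 —HB12→ 3·12 + 7 —bump→ 3·13 + 7 = 46 —(−1)→ 45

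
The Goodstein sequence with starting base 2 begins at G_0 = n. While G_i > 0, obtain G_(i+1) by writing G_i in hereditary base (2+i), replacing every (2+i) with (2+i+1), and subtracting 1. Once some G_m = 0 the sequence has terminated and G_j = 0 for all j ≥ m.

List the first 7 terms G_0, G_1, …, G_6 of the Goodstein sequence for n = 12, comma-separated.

[0] 12 ≡ 2^(2 + 1) + 2^2 (base 2). Lift 3: 108. −1: 107.
[1] 107 ≡ 3^(3 + 1) + 2·3^2 + 2·3 + 2 (base 3). Lift 4: 1066. −1: 1065.
[2] 1065 ≡ 4^(4 + 1) + 2·4^2 + 2·4 + 1 (base 4). Lift 5: 15686. −1: 15685.
[3] 15685 ≡ 5^(5 + 1) + 2·5^2 + 2·5 (base 5). Lift 6: 280020. −1: 280019.
[4] 280019 ≡ 6^(6 + 1) + 2·6^2 + 6 + 5 (base 6). Lift 7: 5764911. −1: 5764910.
[5] 5764910 ≡ 7^(7 + 1) + 2·7^2 + 7 + 4 (base 7). Lift 8: 134217868. −1: 134217867.

12, 107, 1065, 15685, 280019, 5764910, 134217867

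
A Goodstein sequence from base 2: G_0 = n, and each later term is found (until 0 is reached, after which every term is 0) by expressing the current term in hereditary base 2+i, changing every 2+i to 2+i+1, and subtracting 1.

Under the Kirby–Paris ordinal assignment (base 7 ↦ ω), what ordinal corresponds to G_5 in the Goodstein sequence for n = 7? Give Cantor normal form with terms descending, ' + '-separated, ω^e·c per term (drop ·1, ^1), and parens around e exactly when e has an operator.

step 0: 7 = 2^2 + 2 + 1; sub 3 for 2: 3^3 + 3 + 1; = 31; G_1 = 31−1 = 30
step 1: 30 = 3^3 + 3; sub 4 for 3: 4^4 + 4; = 260; G_2 = 260−1 = 259
step 2: 259 = 4^4 + 3; sub 5 for 4: 5^5 + 3; = 3128; G_3 = 3128−1 = 3127
step 3: 3127 = 5^5 + 2; sub 6 for 5: 6^6 + 2; = 46658; G_4 = 46658−1 = 46657
step 4: 46657 = 6^6 + 1; sub 7 for 6: 7^7 + 1; = 823544; G_5 = 823544−1 = 823543
step 5: 823543 = 7^7; sub 8 for 7: 8^8; = 16777216; G_6 = 16777216−1 = 16777215

ω^ω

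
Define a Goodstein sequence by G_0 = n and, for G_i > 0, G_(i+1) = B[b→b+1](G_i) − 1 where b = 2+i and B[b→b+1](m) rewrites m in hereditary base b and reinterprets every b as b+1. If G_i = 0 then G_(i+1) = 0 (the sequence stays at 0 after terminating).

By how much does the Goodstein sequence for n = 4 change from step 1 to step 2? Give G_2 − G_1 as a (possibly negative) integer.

15

G_0 = 4. HB_2(4) = 2^2. Bump = 27. G_1 = 26.
G_1 = 26. HB_3(26) = 2·3^2 + 2·3 + 2. Bump = 42. G_2 = 41.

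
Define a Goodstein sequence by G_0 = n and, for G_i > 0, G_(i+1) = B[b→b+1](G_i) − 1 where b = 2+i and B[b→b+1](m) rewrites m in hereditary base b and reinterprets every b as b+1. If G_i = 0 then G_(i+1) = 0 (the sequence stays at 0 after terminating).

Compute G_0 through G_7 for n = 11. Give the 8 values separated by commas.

i=0: 11 = 2^(2 + 1) + 2 + 1 (b=2); 2→3: 3^(3 + 1) + 3 + 1 = 85; 85−1 = 84
i=1: 84 = 3^(3 + 1) + 3 (b=3); 3→4: 4^(4 + 1) + 4 = 1028; 1028−1 = 1027
i=2: 1027 = 4^(4 + 1) + 3 (b=4); 4→5: 5^(5 + 1) + 3 = 15628; 15628−1 = 15627
i=3: 15627 = 5^(5 + 1) + 2 (b=5); 5→6: 6^(6 + 1) + 2 = 279938; 279938−1 = 279937
i=4: 279937 = 6^(6 + 1) + 1 (b=6); 6→7: 7^(7 + 1) + 1 = 5764802; 5764802−1 = 5764801
i=5: 5764801 = 7^(7 + 1) (b=7); 7→8: 8^(8 + 1) = 134217728; 134217728−1 = 134217727
i=6: 134217727 = 7·8^8 + 7·8^7 + 7·8^6 + 7·8^5 + 7·8^4 + 7·8^3 + 7·8^2 + 7·8 + 7 (b=8); 8→9: 7·9^9 + 7·9^7 + 7·9^6 + 7·9^5 + 7·9^4 + 7·9^3 + 7·9^2 + 7·9 + 7 = 2749609303; 2749609303−1 = 2749609302

11, 84, 1027, 15627, 279937, 5764801, 134217727, 2749609302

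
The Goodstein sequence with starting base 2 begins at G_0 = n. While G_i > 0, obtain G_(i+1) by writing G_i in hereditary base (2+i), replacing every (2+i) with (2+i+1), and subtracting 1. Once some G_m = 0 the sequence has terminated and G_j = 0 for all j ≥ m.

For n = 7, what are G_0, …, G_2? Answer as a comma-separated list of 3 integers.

7, 30, 259

G_0=7  [base 2] 2^2 + 2 + 1  →[2↦3]→  3^3 + 3 + 1 = 31  −1 ⇒ G_1=30
G_1=30  [base 3] 3^3 + 3  →[3↦4]→  4^4 + 4 = 260  −1 ⇒ G_2=259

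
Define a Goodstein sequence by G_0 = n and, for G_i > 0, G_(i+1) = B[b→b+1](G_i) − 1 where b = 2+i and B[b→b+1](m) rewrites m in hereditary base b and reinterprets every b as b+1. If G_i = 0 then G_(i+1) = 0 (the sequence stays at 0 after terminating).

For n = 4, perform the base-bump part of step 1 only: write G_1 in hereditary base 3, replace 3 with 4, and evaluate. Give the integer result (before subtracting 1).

42

[0] 4 ≡ 2^2 (base 2). Lift 3: 27. −1: 26.
[1] 26 ≡ 2·3^2 + 2·3 + 2 (base 3). Lift 4: 42. −1: 41.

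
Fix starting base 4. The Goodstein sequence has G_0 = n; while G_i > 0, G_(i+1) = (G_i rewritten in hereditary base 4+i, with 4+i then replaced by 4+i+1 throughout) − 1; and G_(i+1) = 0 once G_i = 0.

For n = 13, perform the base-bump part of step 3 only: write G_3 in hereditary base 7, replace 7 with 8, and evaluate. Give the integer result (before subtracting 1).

i=0: 13 = 3·4 + 1 (b=4); 4→5: 3·5 + 1 = 16; 16−1 = 15
i=1: 15 = 3·5 (b=5); 5→6: 3·6 = 18; 18−1 = 17
i=2: 17 = 2·6 + 5 (b=6); 6→7: 2·7 + 5 = 19; 19−1 = 18
i=3: 18 = 2·7 + 4 (b=7); 7→8: 2·8 + 4 = 20; 20−1 = 19

20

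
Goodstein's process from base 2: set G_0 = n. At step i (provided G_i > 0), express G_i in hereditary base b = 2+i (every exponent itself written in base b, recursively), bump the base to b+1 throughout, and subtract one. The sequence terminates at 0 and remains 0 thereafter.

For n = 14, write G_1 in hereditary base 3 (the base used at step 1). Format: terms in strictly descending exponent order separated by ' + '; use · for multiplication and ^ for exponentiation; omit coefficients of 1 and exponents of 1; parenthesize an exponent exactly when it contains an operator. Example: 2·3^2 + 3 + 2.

3^(3 + 1) + 3^3 + 2

G_0=14  [base 2] 2^(2 + 1) + 2^2 + 2  →[2↦3]→  3^(3 + 1) + 3^3 + 3 = 111  −1 ⇒ G_1=110
G_1=110  [base 3] 3^(3 + 1) + 3^3 + 2  →[3↦4]→  4^(4 + 1) + 4^4 + 2 = 1282  −1 ⇒ G_2=1281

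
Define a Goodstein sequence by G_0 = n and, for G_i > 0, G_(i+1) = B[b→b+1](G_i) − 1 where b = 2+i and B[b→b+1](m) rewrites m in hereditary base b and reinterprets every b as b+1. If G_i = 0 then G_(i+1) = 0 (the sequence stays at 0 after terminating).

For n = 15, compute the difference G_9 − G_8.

15 —HB2→ 2^(2 + 1) + 2^2 + 2 + 1 —bump→ 3^(3 + 1) + 3^3 + 3 + 1 = 112 —(−1)→ 111
111 —HB3→ 3^(3 + 1) + 3^3 + 3 —bump→ 4^(4 + 1) + 4^4 + 4 = 1284 —(−1)→ 1283
1283 —HB4→ 4^(4 + 1) + 4^4 + 3 —bump→ 5^(5 + 1) + 5^5 + 3 = 18753 —(−1)→ 18752
18752 —HB5→ 5^(5 + 1) + 5^5 + 2 —bump→ 6^(6 + 1) + 6^6 + 2 = 326594 —(−1)→ 326593
326593 —HB6→ 6^(6 + 1) + 6^6 + 1 —bump→ 7^(7 + 1) + 7^7 + 1 = 6588345 —(−1)→ 6588344
6588344 —HB7→ 7^(7 + 1) + 7^7 —bump→ 8^(8 + 1) + 8^8 = 150994944 —(−1)→ 150994943
150994943 —HB8→ 8^(8 + 1) + 7·8^7 + 7·8^6 + 7·8^5 + 7·8^4 + 7·8^3 + 7·8^2 + 7·8 + 7 —bump→ 9^(9 + 1) + 7·9^7 + 7·9^6 + 7·9^5 + 7·9^4 + 7·9^3 + 7·9^2 + 7·9 + 7 = 3524450281 —(−1)→ 3524450280
3524450280 —HB9→ 9^(9 + 1) + 7·9^7 + 7·9^6 + 7·9^5 + 7·9^4 + 7·9^3 + 7·9^2 + 7·9 + 6 —bump→ 10^(10 + 1) + 7·10^7 + 7·10^6 + 7·10^5 + 7·10^4 + 7·10^3 + 7·10^2 + 7·10 + 6 = 100077777776 —(−1)→ 100077777775
100077777775 —HB10→ 10^(10 + 1) + 7·10^7 + 7·10^6 + 7·10^5 + 7·10^4 + 7·10^3 + 7·10^2 + 7·10 + 5 —bump→ 11^(11 + 1) + 7·11^7 + 7·11^6 + 7·11^5 + 7·11^4 + 7·11^3 + 7·11^2 + 7·11 + 5 = 3138578427935 —(−1)→ 3138578427934

3038500650159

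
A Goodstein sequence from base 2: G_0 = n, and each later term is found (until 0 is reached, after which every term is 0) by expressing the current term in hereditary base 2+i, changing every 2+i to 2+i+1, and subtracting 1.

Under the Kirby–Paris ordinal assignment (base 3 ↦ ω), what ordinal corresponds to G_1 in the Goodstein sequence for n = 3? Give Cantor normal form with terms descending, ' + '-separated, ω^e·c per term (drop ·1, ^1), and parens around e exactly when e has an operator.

i=0: 3 = 2 + 1 (b=2); 2→3: 3 + 1 = 4; 4−1 = 3
i=1: 3 = 3 (b=3); 3→4: 4 = 4; 4−1 = 3

ω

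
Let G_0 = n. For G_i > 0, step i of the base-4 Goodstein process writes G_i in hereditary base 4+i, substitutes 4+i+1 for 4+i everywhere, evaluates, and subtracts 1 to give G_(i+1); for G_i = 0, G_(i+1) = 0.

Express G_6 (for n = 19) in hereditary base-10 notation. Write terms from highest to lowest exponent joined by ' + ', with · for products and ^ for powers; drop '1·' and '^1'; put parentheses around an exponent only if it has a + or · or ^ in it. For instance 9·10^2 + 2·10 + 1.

7·10 + 5

base 4: 19 = 4^2 + 3; at 5: 5^2 + 3 = 28; next = 27
base 5: 27 = 5^2 + 2; at 6: 6^2 + 2 = 38; next = 37
base 6: 37 = 6^2 + 1; at 7: 7^2 + 1 = 50; next = 49
base 7: 49 = 7^2; at 8: 8^2 = 64; next = 63
base 8: 63 = 7·8 + 7; at 9: 7·9 + 7 = 70; next = 69
base 9: 69 = 7·9 + 6; at 10: 7·10 + 6 = 76; next = 75
base 10: 75 = 7·10 + 5; at 11: 7·11 + 5 = 82; next = 81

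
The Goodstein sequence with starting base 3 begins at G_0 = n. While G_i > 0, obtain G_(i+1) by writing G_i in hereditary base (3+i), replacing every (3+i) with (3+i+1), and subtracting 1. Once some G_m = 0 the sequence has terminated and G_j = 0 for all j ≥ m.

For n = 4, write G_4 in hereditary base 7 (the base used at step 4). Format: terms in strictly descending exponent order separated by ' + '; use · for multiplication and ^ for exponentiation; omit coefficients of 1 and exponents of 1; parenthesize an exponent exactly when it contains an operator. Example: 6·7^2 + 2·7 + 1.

2

step 0: 4 = 3 + 1; sub 4 for 3: 4 + 1; = 5; G_1 = 5−1 = 4
step 1: 4 = 4; sub 5 for 4: 5; = 5; G_2 = 5−1 = 4
step 2: 4 = 4; sub 6 for 5: 4; = 4; G_3 = 4−1 = 3
step 3: 3 = 3; sub 7 for 6: 3; = 3; G_4 = 3−1 = 2
step 4: 2 = 2; sub 8 for 7: 2; = 2; G_5 = 2−1 = 1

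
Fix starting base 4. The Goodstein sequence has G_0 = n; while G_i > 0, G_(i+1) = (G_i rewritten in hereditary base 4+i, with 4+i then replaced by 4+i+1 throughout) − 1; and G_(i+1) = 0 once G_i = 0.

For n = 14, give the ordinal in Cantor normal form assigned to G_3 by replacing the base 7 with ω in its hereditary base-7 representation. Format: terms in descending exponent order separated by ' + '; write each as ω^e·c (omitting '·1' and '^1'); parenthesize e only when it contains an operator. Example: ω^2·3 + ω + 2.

ω·2 + 6

base 4: 14 = 3·4 + 2; at 5: 3·5 + 2 = 17; next = 16
base 5: 16 = 3·5 + 1; at 6: 3·6 + 1 = 19; next = 18
base 6: 18 = 3·6; at 7: 3·7 = 21; next = 20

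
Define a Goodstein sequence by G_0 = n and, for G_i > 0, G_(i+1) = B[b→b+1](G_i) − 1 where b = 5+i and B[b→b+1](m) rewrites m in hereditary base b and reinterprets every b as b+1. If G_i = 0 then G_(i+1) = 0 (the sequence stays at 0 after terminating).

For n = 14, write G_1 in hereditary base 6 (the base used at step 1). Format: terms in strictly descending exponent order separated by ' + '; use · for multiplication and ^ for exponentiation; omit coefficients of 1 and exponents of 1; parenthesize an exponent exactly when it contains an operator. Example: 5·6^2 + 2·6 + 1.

2·6 + 3

i=0: 14 = 2·5 + 4 (b=5); 5→6: 2·6 + 4 = 16; 16−1 = 15
i=1: 15 = 2·6 + 3 (b=6); 6→7: 2·7 + 3 = 17; 17−1 = 16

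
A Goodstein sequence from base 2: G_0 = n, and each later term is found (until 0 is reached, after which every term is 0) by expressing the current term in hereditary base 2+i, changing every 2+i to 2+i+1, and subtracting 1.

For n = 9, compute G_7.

1162263921

i=0: 9 = 2^(2 + 1) + 1 (b=2); 2→3: 3^(3 + 1) + 1 = 82; 82−1 = 81
i=1: 81 = 3^(3 + 1) (b=3); 3→4: 4^(4 + 1) = 1024; 1024−1 = 1023
i=2: 1023 = 3·4^4 + 3·4^3 + 3·4^2 + 3·4 + 3 (b=4); 4→5: 3·5^5 + 3·5^3 + 3·5^2 + 3·5 + 3 = 9843; 9843−1 = 9842
i=3: 9842 = 3·5^5 + 3·5^3 + 3·5^2 + 3·5 + 2 (b=5); 5→6: 3·6^6 + 3·6^3 + 3·6^2 + 3·6 + 2 = 140744; 140744−1 = 140743
i=4: 140743 = 3·6^6 + 3·6^3 + 3·6^2 + 3·6 + 1 (b=6); 6→7: 3·7^7 + 3·7^3 + 3·7^2 + 3·7 + 1 = 2471827; 2471827−1 = 2471826
i=5: 2471826 = 3·7^7 + 3·7^3 + 3·7^2 + 3·7 (b=7); 7→8: 3·8^8 + 3·8^3 + 3·8^2 + 3·8 = 50333400; 50333400−1 = 50333399
i=6: 50333399 = 3·8^8 + 3·8^3 + 3·8^2 + 2·8 + 7 (b=8); 8→9: 3·9^9 + 3·9^3 + 3·9^2 + 2·9 + 7 = 1162263922; 1162263922−1 = 1162263921
i=7: 1162263921 = 3·9^9 + 3·9^3 + 3·9^2 + 2·9 + 6 (b=9); 9→10: 3·10^10 + 3·10^3 + 3·10^2 + 2·10 + 6 = 30000003326; 30000003326−1 = 30000003325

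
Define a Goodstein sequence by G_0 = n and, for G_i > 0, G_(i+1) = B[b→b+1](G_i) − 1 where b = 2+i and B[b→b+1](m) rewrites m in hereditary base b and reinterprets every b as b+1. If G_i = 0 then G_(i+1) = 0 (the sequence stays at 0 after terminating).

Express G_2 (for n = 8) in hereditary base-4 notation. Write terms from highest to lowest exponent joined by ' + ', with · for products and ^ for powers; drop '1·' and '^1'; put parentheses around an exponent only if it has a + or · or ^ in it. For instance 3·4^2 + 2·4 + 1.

2·4^4 + 2·4^2 + 2·4 + 1

[0] 8 ≡ 2^(2 + 1) (base 2). Lift 3: 81. −1: 80.
[1] 80 ≡ 2·3^3 + 2·3^2 + 2·3 + 2 (base 3). Lift 4: 554. −1: 553.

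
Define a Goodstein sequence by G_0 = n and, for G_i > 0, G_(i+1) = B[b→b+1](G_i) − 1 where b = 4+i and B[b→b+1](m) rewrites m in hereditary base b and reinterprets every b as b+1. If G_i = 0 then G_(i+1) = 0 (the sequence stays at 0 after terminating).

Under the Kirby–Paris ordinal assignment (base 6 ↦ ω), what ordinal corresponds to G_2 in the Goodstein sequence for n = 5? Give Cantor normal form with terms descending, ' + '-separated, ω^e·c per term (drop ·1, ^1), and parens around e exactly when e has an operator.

G_0=5  [base 4] 4 + 1  →[4↦5]→  5 + 1 = 6  −1 ⇒ G_1=5
G_1=5  [base 5] 5  →[5↦6]→  6 = 6  −1 ⇒ G_2=5
G_2=5  [base 6] 5  →[6↦7]→  5 = 5  −1 ⇒ G_3=4

5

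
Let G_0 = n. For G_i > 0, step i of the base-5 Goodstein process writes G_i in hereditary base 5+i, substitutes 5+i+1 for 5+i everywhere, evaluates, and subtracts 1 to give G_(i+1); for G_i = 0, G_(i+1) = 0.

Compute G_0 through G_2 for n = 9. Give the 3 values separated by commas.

9, 9, 9

i=0: 9 = 5 + 4 (b=5); 5→6: 6 + 4 = 10; 10−1 = 9
i=1: 9 = 6 + 3 (b=6); 6→7: 7 + 3 = 10; 10−1 = 9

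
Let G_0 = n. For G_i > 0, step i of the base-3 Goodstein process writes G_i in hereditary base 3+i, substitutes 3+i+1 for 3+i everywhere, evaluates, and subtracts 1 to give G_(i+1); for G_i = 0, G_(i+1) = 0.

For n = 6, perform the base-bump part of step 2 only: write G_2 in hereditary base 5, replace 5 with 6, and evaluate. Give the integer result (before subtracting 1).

8

G_0=6  [base 3] 2·3  →[3↦4]→  2·4 = 8  −1 ⇒ G_1=7
G_1=7  [base 4] 4 + 3  →[4↦5]→  5 + 3 = 8  −1 ⇒ G_2=7
G_2=7  [base 5] 5 + 2  →[5↦6]→  6 + 2 = 8  −1 ⇒ G_3=7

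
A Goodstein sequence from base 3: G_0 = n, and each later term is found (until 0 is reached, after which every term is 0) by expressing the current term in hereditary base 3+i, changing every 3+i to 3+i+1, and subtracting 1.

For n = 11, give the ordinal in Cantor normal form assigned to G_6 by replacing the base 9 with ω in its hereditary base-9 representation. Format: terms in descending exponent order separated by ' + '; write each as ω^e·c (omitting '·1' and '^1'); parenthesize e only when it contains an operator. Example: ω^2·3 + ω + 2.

i=0: 11 = 3^2 + 2 (b=3); 3→4: 4^2 + 2 = 18; 18−1 = 17
i=1: 17 = 4^2 + 1 (b=4); 4→5: 5^2 + 1 = 26; 26−1 = 25
i=2: 25 = 5^2 (b=5); 5→6: 6^2 = 36; 36−1 = 35
i=3: 35 = 5·6 + 5 (b=6); 6→7: 5·7 + 5 = 40; 40−1 = 39
i=4: 39 = 5·7 + 4 (b=7); 7→8: 5·8 + 4 = 44; 44−1 = 43
i=5: 43 = 5·8 + 3 (b=8); 8→9: 5·9 + 3 = 48; 48−1 = 47

ω·5 + 2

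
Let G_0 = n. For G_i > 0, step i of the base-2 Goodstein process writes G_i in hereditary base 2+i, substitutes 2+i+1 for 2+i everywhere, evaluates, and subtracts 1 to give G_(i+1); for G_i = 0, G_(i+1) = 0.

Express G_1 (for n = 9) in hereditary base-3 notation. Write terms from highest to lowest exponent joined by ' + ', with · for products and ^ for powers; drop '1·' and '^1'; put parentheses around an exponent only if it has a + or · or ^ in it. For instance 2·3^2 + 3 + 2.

3^(3 + 1)

9 —HB2→ 2^(2 + 1) + 1 —bump→ 3^(3 + 1) + 1 = 82 —(−1)→ 81
81 —HB3→ 3^(3 + 1) —bump→ 4^(4 + 1) = 1024 —(−1)→ 1023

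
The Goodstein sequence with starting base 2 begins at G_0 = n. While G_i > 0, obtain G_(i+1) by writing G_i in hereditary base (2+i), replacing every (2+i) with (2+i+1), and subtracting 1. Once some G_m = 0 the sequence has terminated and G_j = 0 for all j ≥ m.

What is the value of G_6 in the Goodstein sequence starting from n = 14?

134404971

G_0 = 14. HB_2(14) = 2^(2 + 1) + 2^2 + 2. Bump = 111. G_1 = 110.
G_1 = 110. HB_3(110) = 3^(3 + 1) + 3^3 + 2. Bump = 1282. G_2 = 1281.
G_2 = 1281. HB_4(1281) = 4^(4 + 1) + 4^4 + 1. Bump = 18751. G_3 = 18750.
G_3 = 18750. HB_5(18750) = 5^(5 + 1) + 5^5. Bump = 326592. G_4 = 326591.
G_4 = 326591. HB_6(326591) = 6^(6 + 1) + 5·6^5 + 5·6^4 + 5·6^3 + 5·6^2 + 5·6 + 5. Bump = 5862841. G_5 = 5862840.
G_5 = 5862840. HB_7(5862840) = 7^(7 + 1) + 5·7^5 + 5·7^4 + 5·7^3 + 5·7^2 + 5·7 + 4. Bump = 134404972. G_6 = 134404971.
G_6 = 134404971. HB_8(134404971) = 8^(8 + 1) + 5·8^5 + 5·8^4 + 5·8^3 + 5·8^2 + 5·8 + 3. Bump = 3487116549. G_7 = 3487116548.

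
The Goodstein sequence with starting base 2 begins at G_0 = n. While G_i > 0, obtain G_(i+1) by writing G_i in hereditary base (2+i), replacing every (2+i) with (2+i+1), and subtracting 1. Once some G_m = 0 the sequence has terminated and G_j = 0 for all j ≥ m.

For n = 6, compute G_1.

step 0: 6 = 2^2 + 2; sub 3 for 2: 3^3 + 3; = 30; G_1 = 30−1 = 29
step 1: 29 = 3^3 + 2; sub 4 for 3: 4^4 + 2; = 258; G_2 = 258−1 = 257

29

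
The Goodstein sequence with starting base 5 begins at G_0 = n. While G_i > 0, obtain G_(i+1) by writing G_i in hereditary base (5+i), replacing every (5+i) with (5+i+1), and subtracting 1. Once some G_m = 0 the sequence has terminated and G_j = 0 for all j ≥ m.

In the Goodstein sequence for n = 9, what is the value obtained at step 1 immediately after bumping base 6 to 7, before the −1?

10

i=0: 9 = 5 + 4 (b=5); 5→6: 6 + 4 = 10; 10−1 = 9
i=1: 9 = 6 + 3 (b=6); 6→7: 7 + 3 = 10; 10−1 = 9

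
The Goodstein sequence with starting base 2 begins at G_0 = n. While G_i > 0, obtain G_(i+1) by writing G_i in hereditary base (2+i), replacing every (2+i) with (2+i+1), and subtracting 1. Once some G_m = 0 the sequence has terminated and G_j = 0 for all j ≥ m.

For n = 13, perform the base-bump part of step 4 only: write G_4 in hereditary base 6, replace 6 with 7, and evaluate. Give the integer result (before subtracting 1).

5765999

13 —HB2→ 2^(2 + 1) + 2^2 + 1 —bump→ 3^(3 + 1) + 3^3 + 1 = 109 —(−1)→ 108
108 —HB3→ 3^(3 + 1) + 3^3 —bump→ 4^(4 + 1) + 4^4 = 1280 —(−1)→ 1279
1279 —HB4→ 4^(4 + 1) + 3·4^3 + 3·4^2 + 3·4 + 3 —bump→ 5^(5 + 1) + 3·5^3 + 3·5^2 + 3·5 + 3 = 16093 —(−1)→ 16092
16092 —HB5→ 5^(5 + 1) + 3·5^3 + 3·5^2 + 3·5 + 2 —bump→ 6^(6 + 1) + 3·6^3 + 3·6^2 + 3·6 + 2 = 280712 —(−1)→ 280711
280711 —HB6→ 6^(6 + 1) + 3·6^3 + 3·6^2 + 3·6 + 1 —bump→ 7^(7 + 1) + 3·7^3 + 3·7^2 + 3·7 + 1 = 5765999 —(−1)→ 5765998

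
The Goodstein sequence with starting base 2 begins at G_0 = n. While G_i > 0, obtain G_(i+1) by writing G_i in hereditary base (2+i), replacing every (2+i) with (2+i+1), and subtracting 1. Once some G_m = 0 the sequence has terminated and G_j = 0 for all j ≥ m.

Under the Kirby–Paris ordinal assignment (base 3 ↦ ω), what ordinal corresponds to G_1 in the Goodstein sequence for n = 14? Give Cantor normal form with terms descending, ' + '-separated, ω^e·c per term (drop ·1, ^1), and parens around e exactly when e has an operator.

G_0=14  [base 2] 2^(2 + 1) + 2^2 + 2  →[2↦3]→  3^(3 + 1) + 3^3 + 3 = 111  −1 ⇒ G_1=110
G_1=110  [base 3] 3^(3 + 1) + 3^3 + 2  →[3↦4]→  4^(4 + 1) + 4^4 + 2 = 1282  −1 ⇒ G_2=1281

ω^(ω + 1) + ω^ω + 2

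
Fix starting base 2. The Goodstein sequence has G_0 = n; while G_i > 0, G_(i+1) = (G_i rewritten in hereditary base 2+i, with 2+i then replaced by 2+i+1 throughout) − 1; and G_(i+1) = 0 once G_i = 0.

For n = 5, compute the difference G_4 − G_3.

step 0: 5 = 2^2 + 1; sub 3 for 2: 3^3 + 1; = 28; G_1 = 28−1 = 27
step 1: 27 = 3^3; sub 4 for 3: 4^4; = 256; G_2 = 256−1 = 255
step 2: 255 = 3·4^3 + 3·4^2 + 3·4 + 3; sub 5 for 4: 3·5^3 + 3·5^2 + 3·5 + 3; = 468; G_3 = 468−1 = 467
step 3: 467 = 3·5^3 + 3·5^2 + 3·5 + 2; sub 6 for 5: 3·6^3 + 3·6^2 + 3·6 + 2; = 776; G_4 = 776−1 = 775

308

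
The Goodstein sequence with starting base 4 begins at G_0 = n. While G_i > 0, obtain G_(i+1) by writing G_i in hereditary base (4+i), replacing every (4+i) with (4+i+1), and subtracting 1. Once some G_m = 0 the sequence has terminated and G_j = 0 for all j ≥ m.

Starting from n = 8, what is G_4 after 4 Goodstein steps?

9

[0] 8 ≡ 2·4 (base 4). Lift 5: 10. −1: 9.
[1] 9 ≡ 5 + 4 (base 5). Lift 6: 10. −1: 9.
[2] 9 ≡ 6 + 3 (base 6). Lift 7: 10. −1: 9.
[3] 9 ≡ 7 + 2 (base 7). Lift 8: 10. −1: 9.
[4] 9 ≡ 8 + 1 (base 8). Lift 9: 10. −1: 9.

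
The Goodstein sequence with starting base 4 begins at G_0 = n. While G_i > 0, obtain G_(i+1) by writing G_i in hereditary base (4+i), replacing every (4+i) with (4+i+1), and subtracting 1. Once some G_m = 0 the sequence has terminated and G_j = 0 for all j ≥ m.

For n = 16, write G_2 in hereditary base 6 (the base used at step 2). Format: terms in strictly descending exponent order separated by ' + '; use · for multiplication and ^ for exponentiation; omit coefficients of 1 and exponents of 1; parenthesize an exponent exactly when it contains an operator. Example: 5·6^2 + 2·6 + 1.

step 0: 16 = 4^2; sub 5 for 4: 5^2; = 25; G_1 = 25−1 = 24
step 1: 24 = 4·5 + 4; sub 6 for 5: 4·6 + 4; = 28; G_2 = 28−1 = 27
step 2: 27 = 4·6 + 3; sub 7 for 6: 4·7 + 3; = 31; G_3 = 31−1 = 30

4·6 + 3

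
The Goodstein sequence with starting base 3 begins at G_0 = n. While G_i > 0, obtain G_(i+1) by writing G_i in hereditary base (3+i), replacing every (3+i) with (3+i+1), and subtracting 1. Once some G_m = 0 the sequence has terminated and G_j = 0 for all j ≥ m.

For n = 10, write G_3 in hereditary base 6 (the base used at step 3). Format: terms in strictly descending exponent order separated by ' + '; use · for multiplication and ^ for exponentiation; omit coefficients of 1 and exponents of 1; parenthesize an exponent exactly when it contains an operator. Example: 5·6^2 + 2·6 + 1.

4·6 + 3

step 0: 10 = 3^2 + 1; sub 4 for 3: 4^2 + 1; = 17; G_1 = 17−1 = 16
step 1: 16 = 4^2; sub 5 for 4: 5^2; = 25; G_2 = 25−1 = 24
step 2: 24 = 4·5 + 4; sub 6 for 5: 4·6 + 4; = 28; G_3 = 28−1 = 27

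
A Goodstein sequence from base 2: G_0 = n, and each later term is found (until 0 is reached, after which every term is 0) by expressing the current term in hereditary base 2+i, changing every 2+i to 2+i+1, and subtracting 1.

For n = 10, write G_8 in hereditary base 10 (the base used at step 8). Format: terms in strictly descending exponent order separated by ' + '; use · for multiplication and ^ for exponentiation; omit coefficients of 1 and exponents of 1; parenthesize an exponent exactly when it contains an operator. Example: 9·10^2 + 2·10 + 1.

5·10^10 + 5·10^5 + 5·10^4 + 5·10^3 + 5·10^2 + 5·10 + 1

i=0: 10 = 2^(2 + 1) + 2 (b=2); 2→3: 3^(3 + 1) + 3 = 84; 84−1 = 83
i=1: 83 = 3^(3 + 1) + 2 (b=3); 3→4: 4^(4 + 1) + 2 = 1026; 1026−1 = 1025
i=2: 1025 = 4^(4 + 1) + 1 (b=4); 4→5: 5^(5 + 1) + 1 = 15626; 15626−1 = 15625
i=3: 15625 = 5^(5 + 1) (b=5); 5→6: 6^(6 + 1) = 279936; 279936−1 = 279935
i=4: 279935 = 5·6^6 + 5·6^5 + 5·6^4 + 5·6^3 + 5·6^2 + 5·6 + 5 (b=6); 6→7: 5·7^7 + 5·7^5 + 5·7^4 + 5·7^3 + 5·7^2 + 5·7 + 5 = 4215755; 4215755−1 = 4215754
i=5: 4215754 = 5·7^7 + 5·7^5 + 5·7^4 + 5·7^3 + 5·7^2 + 5·7 + 4 (b=7); 7→8: 5·8^8 + 5·8^5 + 5·8^4 + 5·8^3 + 5·8^2 + 5·8 + 4 = 84073324; 84073324−1 = 84073323
i=6: 84073323 = 5·8^8 + 5·8^5 + 5·8^4 + 5·8^3 + 5·8^2 + 5·8 + 3 (b=8); 8→9: 5·9^9 + 5·9^5 + 5·9^4 + 5·9^3 + 5·9^2 + 5·9 + 3 = 1937434593; 1937434593−1 = 1937434592
i=7: 1937434592 = 5·9^9 + 5·9^5 + 5·9^4 + 5·9^3 + 5·9^2 + 5·9 + 2 (b=9); 9→10: 5·10^10 + 5·10^5 + 5·10^4 + 5·10^3 + 5·10^2 + 5·10 + 2 = 50000555552; 50000555552−1 = 50000555551
i=8: 50000555551 = 5·10^10 + 5·10^5 + 5·10^4 + 5·10^3 + 5·10^2 + 5·10 + 1 (b=10); 10→11: 5·11^11 + 5·11^5 + 5·11^4 + 5·11^3 + 5·11^2 + 5·11 + 1 = 1426559238831; 1426559238831−1 = 1426559238830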